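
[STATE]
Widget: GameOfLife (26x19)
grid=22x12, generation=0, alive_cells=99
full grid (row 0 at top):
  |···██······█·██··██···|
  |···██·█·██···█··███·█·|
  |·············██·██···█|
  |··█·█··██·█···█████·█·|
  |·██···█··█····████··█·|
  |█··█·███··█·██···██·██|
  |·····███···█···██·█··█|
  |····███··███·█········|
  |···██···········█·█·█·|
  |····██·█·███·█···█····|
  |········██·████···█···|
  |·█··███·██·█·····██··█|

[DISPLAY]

Gen: 0                    
···██······█·██··██···    
···██·█·██···█··███·█·    
·············██·██···█    
··█·█··██·█···█████·█·    
·██···█··█····████··█·    
█··█·███··█·██···██·██    
·····███···█···██·█··█    
····███··███·█········    
···██···········█·█·█·    
····██·█·███·█···█····    
········██·████···█···    
·█··███·██·█·····██··█    
                          
                          
                          
                          
                          
                          


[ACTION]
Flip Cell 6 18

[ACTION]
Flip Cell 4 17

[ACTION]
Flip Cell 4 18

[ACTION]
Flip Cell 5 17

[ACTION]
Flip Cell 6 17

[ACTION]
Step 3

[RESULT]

Gen: 3                    
·············█····██··    
····█·██·····█····███·    
·····██·██············    
····██··██············    
█·█····█·█·······██···    
·██·····█····██·····█·    
·███···███·█·····█·██·    
·······█··███·······█·    
··███···███······█····    
··████··██··█·█████···    
····██···········█····    
·············█········    
                          
                          
                          
                          
                          
                          


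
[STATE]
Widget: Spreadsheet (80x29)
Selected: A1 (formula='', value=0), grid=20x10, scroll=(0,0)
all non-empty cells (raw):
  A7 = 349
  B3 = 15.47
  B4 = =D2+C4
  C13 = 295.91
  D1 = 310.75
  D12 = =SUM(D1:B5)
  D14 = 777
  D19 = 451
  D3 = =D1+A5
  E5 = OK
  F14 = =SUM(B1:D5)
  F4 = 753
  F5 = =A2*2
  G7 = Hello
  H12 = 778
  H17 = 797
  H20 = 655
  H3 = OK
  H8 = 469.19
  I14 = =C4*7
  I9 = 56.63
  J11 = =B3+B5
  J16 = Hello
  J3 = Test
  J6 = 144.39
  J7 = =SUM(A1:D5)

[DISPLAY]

A1:                                                                             
       A       B       C       D       E       F       G       H       I       J
--------------------------------------------------------------------------------
  1      [0]       0       0  310.75       0       0       0       0       0    
  2        0       0       0       0       0       0       0       0       0    
  3        0   15.47       0  310.75       0       0       0OK             0Test
  4        0       0       0       0       0     753       0       0       0    
  5        0       0       0       0OK             0       0       0       0    
  6        0       0       0       0       0       0       0       0       0  14
  7      349       0       0       0       0       0Hello          0       0  63
  8        0       0       0       0       0       0       0  469.19       0    
  9        0       0       0       0       0       0       0       0   56.63    
 10        0       0       0       0       0       0       0       0       0    
 11        0       0       0       0       0       0       0       0       0   1
 12        0       0       0  636.97       0       0       0     778       0    
 13        0       0  295.91       0       0       0       0       0       0    
 14        0       0       0     777       0  636.97       0       0       0    
 15        0       0       0       0       0       0       0       0       0    
 16        0       0       0       0       0       0       0       0       0Hell
 17        0       0       0       0       0       0       0     797       0    
 18        0       0       0       0       0       0       0       0       0    
 19        0       0       0     451       0       0       0       0       0    
 20        0       0       0       0       0       0       0     655       0    
                                                                                
                                                                                
                                                                                
                                                                                
                                                                                
                                                                                


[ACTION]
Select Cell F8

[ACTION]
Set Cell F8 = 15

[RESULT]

F8: 15                                                                          
       A       B       C       D       E       F       G       H       I       J
--------------------------------------------------------------------------------
  1        0       0       0  310.75       0       0       0       0       0    
  2        0       0       0       0       0       0       0       0       0    
  3        0   15.47       0  310.75       0       0       0OK             0Test
  4        0       0       0       0       0     753       0       0       0    
  5        0       0       0       0OK             0       0       0       0    
  6        0       0       0       0       0       0       0       0       0  14
  7      349       0       0       0       0       0Hello          0       0  63
  8        0       0       0       0       0    [15]       0  469.19       0    
  9        0       0       0       0       0       0       0       0   56.63    
 10        0       0       0       0       0       0       0       0       0    
 11        0       0       0       0       0       0       0       0       0   1
 12        0       0       0  636.97       0       0       0     778       0    
 13        0       0  295.91       0       0       0       0       0       0    
 14        0       0       0     777       0  636.97       0       0       0    
 15        0       0       0       0       0       0       0       0       0    
 16        0       0       0       0       0       0       0       0       0Hell
 17        0       0       0       0       0       0       0     797       0    
 18        0       0       0       0       0       0       0       0       0    
 19        0       0       0     451       0       0       0       0       0    
 20        0       0       0       0       0       0       0     655       0    
                                                                                
                                                                                
                                                                                
                                                                                
                                                                                
                                                                                


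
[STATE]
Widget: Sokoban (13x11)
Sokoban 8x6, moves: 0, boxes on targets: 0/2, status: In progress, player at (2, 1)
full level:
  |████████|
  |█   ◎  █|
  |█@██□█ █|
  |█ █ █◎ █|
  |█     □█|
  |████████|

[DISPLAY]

████████     
█   ◎  █     
█@██□█ █     
█ █ █◎ █     
█     □█     
████████     
Moves: 0  0/2
             
             
             
             


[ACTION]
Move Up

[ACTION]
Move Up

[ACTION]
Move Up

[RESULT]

████████     
█@  ◎  █     
█ ██□█ █     
█ █ █◎ █     
█     □█     
████████     
Moves: 1  0/2
             
             
             
             


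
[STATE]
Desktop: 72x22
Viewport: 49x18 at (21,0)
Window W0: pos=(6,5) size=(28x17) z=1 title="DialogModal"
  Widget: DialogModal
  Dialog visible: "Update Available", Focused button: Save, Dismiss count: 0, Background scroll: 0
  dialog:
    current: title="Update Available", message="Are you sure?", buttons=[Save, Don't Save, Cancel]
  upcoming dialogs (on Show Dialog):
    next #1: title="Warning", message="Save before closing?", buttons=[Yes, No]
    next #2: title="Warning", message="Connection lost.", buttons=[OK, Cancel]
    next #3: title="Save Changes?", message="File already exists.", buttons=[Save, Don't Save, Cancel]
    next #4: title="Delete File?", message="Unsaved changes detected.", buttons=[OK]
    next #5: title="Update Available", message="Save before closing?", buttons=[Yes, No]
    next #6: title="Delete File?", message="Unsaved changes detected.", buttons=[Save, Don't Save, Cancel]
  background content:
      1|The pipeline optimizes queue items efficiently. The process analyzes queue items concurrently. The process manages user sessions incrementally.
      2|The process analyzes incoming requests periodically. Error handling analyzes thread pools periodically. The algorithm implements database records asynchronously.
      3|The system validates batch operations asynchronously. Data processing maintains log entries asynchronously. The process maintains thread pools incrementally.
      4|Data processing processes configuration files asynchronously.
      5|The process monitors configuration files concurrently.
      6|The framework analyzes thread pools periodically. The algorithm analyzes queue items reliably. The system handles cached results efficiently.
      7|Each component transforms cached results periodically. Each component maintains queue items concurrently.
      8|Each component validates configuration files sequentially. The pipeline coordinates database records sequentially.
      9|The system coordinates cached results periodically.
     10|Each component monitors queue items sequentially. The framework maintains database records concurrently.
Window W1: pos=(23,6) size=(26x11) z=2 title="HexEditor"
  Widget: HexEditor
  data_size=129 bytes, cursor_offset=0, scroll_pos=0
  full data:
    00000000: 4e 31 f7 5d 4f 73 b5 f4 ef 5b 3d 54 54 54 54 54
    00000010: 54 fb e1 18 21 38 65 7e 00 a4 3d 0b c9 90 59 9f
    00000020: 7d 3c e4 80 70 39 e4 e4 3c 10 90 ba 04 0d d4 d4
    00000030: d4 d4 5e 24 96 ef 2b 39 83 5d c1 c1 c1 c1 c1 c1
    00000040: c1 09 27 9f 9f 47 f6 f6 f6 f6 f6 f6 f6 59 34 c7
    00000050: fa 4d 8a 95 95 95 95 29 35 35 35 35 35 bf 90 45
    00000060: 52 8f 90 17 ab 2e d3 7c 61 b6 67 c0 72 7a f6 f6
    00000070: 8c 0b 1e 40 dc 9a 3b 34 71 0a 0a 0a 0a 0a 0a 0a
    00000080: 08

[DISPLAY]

                                                 
                                                 
                                                 
                                                 
                                                 
━━━━━━━━━━━━┓                                    
  ┏━━━━━━━━━━━━━━━━━━━━━━━━┓                     
──┃ HexEditor              ┃                     
pt┠────────────────────────┨                     
al┃00000000  4E 31 f7 5d 4f┃                     
id┃00000010  54 fb e1 18 21┃                     
g ┃00000020  7d 3c e4 80 70┃                     
──┃00000030  d4 d4 5e 24 96┃                     
ai┃00000040  c1 09 27 9f 9f┃                     
su┃00000050  fa 4d 8a 95 95┃                     
't┃00000060  52 8f 90 17 ab┃                     
──┗━━━━━━━━━━━━━━━━━━━━━━━━┛                     
 monitors qu┃                                    


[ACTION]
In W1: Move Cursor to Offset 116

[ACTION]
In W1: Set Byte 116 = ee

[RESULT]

                                                 
                                                 
                                                 
                                                 
                                                 
━━━━━━━━━━━━┓                                    
  ┏━━━━━━━━━━━━━━━━━━━━━━━━┓                     
──┃ HexEditor              ┃                     
pt┠────────────────────────┨                     
al┃00000000  4e 31 f7 5d 4f┃                     
id┃00000010  54 fb e1 18 21┃                     
g ┃00000020  7d 3c e4 80 70┃                     
──┃00000030  d4 d4 5e 24 96┃                     
ai┃00000040  c1 09 27 9f 9f┃                     
su┃00000050  fa 4d 8a 95 95┃                     
't┃00000060  52 8f 90 17 ab┃                     
──┗━━━━━━━━━━━━━━━━━━━━━━━━┛                     
 monitors qu┃                                    


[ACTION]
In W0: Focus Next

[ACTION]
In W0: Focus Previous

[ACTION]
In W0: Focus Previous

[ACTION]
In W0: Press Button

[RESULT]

                                                 
                                                 
                                                 
                                                 
                                                 
━━━━━━━━━━━━┓                                    
  ┏━━━━━━━━━━━━━━━━━━━━━━━━┓                     
──┃ HexEditor              ┃                     
pt┠────────────────────────┨                     
al┃00000000  4e 31 f7 5d 4f┃                     
id┃00000010  54 fb e1 18 21┃                     
g ┃00000020  7d 3c e4 80 70┃                     
ni┃00000030  d4 d4 5e 24 96┃                     
an┃00000040  c1 09 27 9f 9f┃                     
 t┃00000050  fa 4d 8a 95 95┃                     
 v┃00000060  52 8f 90 17 ab┃                     
rd┗━━━━━━━━━━━━━━━━━━━━━━━━┛                     
 monitors qu┃                                    


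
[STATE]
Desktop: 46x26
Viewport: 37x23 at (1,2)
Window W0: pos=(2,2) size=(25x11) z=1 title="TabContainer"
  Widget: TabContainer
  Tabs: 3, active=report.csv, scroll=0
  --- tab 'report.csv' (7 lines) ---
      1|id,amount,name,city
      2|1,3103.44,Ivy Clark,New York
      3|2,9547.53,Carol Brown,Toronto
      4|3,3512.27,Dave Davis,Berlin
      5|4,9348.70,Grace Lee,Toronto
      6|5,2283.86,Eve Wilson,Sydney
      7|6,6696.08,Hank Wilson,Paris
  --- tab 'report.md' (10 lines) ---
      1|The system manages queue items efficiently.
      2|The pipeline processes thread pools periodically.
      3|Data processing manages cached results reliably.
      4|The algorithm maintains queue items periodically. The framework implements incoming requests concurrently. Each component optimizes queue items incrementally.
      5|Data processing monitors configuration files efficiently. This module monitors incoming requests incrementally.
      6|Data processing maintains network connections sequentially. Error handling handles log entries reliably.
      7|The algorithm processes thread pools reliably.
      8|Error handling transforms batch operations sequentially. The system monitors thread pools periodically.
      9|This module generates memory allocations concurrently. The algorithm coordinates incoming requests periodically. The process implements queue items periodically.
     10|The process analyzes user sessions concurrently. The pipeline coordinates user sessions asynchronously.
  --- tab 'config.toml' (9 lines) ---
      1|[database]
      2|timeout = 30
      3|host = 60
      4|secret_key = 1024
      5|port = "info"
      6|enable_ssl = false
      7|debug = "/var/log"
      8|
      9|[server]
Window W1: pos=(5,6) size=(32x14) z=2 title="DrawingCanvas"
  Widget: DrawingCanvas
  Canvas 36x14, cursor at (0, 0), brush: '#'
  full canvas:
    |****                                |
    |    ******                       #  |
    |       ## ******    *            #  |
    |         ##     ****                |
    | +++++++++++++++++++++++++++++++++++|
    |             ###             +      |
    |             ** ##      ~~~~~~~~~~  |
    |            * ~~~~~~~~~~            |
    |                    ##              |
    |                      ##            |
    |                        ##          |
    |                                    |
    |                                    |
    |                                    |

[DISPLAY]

 ┏━━━━━━━━━━━━━━━━━━━━━━━┓           
 ┃ TabContainer          ┃           
 ┠───────────────────────┨           
 ┃[report.csv]│ report.md┃           
 ┃──┏━━━━━━━━━━━━━━━━━━━━━━━━━━━━━━┓ 
 ┃id┃ DrawingCanvas                ┃ 
 ┃1,┠──────────────────────────────┨ 
 ┃2,┃****                          ┃ 
 ┃3,┃    ******                    ┃ 
 ┃4,┃       ## ******    *         ┃ 
 ┗━━┃         ##     ****          ┃ 
    ┃ +++++++++++++++++++++++++++++┃ 
    ┃             ###             +┃ 
    ┃             ** ##      ~~~~~~┃ 
    ┃            * ~~~~~~~~~~      ┃ 
    ┃                    ##        ┃ 
    ┃                      ##      ┃ 
    ┗━━━━━━━━━━━━━━━━━━━━━━━━━━━━━━┛ 
                                     
                                     
                                     
                                     
                                     


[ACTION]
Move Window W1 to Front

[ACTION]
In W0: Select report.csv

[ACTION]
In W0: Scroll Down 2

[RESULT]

 ┏━━━━━━━━━━━━━━━━━━━━━━━┓           
 ┃ TabContainer          ┃           
 ┠───────────────────────┨           
 ┃[report.csv]│ report.md┃           
 ┃──┏━━━━━━━━━━━━━━━━━━━━━━━━━━━━━━┓ 
 ┃2,┃ DrawingCanvas                ┃ 
 ┃3,┠──────────────────────────────┨ 
 ┃4,┃****                          ┃ 
 ┃5,┃    ******                    ┃ 
 ┃6,┃       ## ******    *         ┃ 
 ┗━━┃         ##     ****          ┃ 
    ┃ +++++++++++++++++++++++++++++┃ 
    ┃             ###             +┃ 
    ┃             ** ##      ~~~~~~┃ 
    ┃            * ~~~~~~~~~~      ┃ 
    ┃                    ##        ┃ 
    ┃                      ##      ┃ 
    ┗━━━━━━━━━━━━━━━━━━━━━━━━━━━━━━┛ 
                                     
                                     
                                     
                                     
                                     


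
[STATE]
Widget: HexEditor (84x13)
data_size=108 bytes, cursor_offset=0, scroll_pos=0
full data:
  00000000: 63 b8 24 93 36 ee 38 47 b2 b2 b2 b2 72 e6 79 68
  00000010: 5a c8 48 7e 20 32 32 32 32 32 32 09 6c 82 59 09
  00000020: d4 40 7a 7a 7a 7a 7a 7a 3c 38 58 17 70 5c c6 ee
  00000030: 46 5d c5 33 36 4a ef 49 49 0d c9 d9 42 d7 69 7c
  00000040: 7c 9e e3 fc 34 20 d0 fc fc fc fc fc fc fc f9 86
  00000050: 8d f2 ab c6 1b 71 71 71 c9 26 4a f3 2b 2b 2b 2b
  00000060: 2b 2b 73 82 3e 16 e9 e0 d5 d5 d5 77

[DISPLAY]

00000000  63 b8 24 93 36 ee 38 47  b2 b2 b2 b2 72 e6 79 68  |c.$.6.8G....r.yh|      
00000010  5a c8 48 7e 20 32 32 32  32 32 32 09 6c 82 59 09  |Z.H~ 222222.l.Y.|      
00000020  d4 40 7a 7a 7a 7a 7a 7a  3c 38 58 17 70 5c c6 ee  |.@zzzzzz<8X.p\..|      
00000030  46 5d c5 33 36 4a ef 49  49 0d c9 d9 42 d7 69 7c  |F].36J.II...B.i||      
00000040  7c 9e e3 fc 34 20 d0 fc  fc fc fc fc fc fc f9 86  ||...4 ..........|      
00000050  8d f2 ab c6 1b 71 71 71  c9 26 4a f3 2b 2b 2b 2b  |.....qqq.&J.++++|      
00000060  2b 2b 73 82 3e 16 e9 e0  d5 d5 d5 77              |++s.>......w    |      
                                                                                    
                                                                                    
                                                                                    
                                                                                    
                                                                                    
                                                                                    


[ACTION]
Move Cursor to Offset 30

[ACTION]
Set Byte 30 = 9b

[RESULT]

00000000  63 b8 24 93 36 ee 38 47  b2 b2 b2 b2 72 e6 79 68  |c.$.6.8G....r.yh|      
00000010  5a c8 48 7e 20 32 32 32  32 32 32 09 6c 82 9B 09  |Z.H~ 222222.l...|      
00000020  d4 40 7a 7a 7a 7a 7a 7a  3c 38 58 17 70 5c c6 ee  |.@zzzzzz<8X.p\..|      
00000030  46 5d c5 33 36 4a ef 49  49 0d c9 d9 42 d7 69 7c  |F].36J.II...B.i||      
00000040  7c 9e e3 fc 34 20 d0 fc  fc fc fc fc fc fc f9 86  ||...4 ..........|      
00000050  8d f2 ab c6 1b 71 71 71  c9 26 4a f3 2b 2b 2b 2b  |.....qqq.&J.++++|      
00000060  2b 2b 73 82 3e 16 e9 e0  d5 d5 d5 77              |++s.>......w    |      
                                                                                    
                                                                                    
                                                                                    
                                                                                    
                                                                                    
                                                                                    


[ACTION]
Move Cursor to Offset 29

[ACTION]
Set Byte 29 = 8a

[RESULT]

00000000  63 b8 24 93 36 ee 38 47  b2 b2 b2 b2 72 e6 79 68  |c.$.6.8G....r.yh|      
00000010  5a c8 48 7e 20 32 32 32  32 32 32 09 6c 8A 9b 09  |Z.H~ 222222.l...|      
00000020  d4 40 7a 7a 7a 7a 7a 7a  3c 38 58 17 70 5c c6 ee  |.@zzzzzz<8X.p\..|      
00000030  46 5d c5 33 36 4a ef 49  49 0d c9 d9 42 d7 69 7c  |F].36J.II...B.i||      
00000040  7c 9e e3 fc 34 20 d0 fc  fc fc fc fc fc fc f9 86  ||...4 ..........|      
00000050  8d f2 ab c6 1b 71 71 71  c9 26 4a f3 2b 2b 2b 2b  |.....qqq.&J.++++|      
00000060  2b 2b 73 82 3e 16 e9 e0  d5 d5 d5 77              |++s.>......w    |      
                                                                                    
                                                                                    
                                                                                    
                                                                                    
                                                                                    
                                                                                    


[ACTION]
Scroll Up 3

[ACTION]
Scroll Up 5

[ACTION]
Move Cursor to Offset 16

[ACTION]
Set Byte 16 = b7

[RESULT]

00000000  63 b8 24 93 36 ee 38 47  b2 b2 b2 b2 72 e6 79 68  |c.$.6.8G....r.yh|      
00000010  B7 c8 48 7e 20 32 32 32  32 32 32 09 6c 8a 9b 09  |..H~ 222222.l...|      
00000020  d4 40 7a 7a 7a 7a 7a 7a  3c 38 58 17 70 5c c6 ee  |.@zzzzzz<8X.p\..|      
00000030  46 5d c5 33 36 4a ef 49  49 0d c9 d9 42 d7 69 7c  |F].36J.II...B.i||      
00000040  7c 9e e3 fc 34 20 d0 fc  fc fc fc fc fc fc f9 86  ||...4 ..........|      
00000050  8d f2 ab c6 1b 71 71 71  c9 26 4a f3 2b 2b 2b 2b  |.....qqq.&J.++++|      
00000060  2b 2b 73 82 3e 16 e9 e0  d5 d5 d5 77              |++s.>......w    |      
                                                                                    
                                                                                    
                                                                                    
                                                                                    
                                                                                    
                                                                                    


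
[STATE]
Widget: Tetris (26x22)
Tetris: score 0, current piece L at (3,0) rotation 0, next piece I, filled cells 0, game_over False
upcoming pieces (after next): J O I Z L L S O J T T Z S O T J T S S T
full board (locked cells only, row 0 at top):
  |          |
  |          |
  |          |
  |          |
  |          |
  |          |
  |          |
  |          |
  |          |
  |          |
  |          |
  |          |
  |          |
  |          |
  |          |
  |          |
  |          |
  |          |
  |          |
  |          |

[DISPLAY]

     ▒    │Next:          
   ▒▒▒    │████           
          │               
          │               
          │               
          │               
          │Score:         
          │0              
          │               
          │               
          │               
          │               
          │               
          │               
          │               
          │               
          │               
          │               
          │               
          │               
          │               
          │               


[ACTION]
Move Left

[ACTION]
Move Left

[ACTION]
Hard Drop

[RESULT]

   ████   │Next:          
          │█              
          │███            
          │               
          │               
          │               
          │Score:         
          │0              
          │               
          │               
          │               
          │               
          │               
          │               
          │               
          │               
          │               
          │               
   ▒      │               
 ▒▒▒      │               
          │               
          │               


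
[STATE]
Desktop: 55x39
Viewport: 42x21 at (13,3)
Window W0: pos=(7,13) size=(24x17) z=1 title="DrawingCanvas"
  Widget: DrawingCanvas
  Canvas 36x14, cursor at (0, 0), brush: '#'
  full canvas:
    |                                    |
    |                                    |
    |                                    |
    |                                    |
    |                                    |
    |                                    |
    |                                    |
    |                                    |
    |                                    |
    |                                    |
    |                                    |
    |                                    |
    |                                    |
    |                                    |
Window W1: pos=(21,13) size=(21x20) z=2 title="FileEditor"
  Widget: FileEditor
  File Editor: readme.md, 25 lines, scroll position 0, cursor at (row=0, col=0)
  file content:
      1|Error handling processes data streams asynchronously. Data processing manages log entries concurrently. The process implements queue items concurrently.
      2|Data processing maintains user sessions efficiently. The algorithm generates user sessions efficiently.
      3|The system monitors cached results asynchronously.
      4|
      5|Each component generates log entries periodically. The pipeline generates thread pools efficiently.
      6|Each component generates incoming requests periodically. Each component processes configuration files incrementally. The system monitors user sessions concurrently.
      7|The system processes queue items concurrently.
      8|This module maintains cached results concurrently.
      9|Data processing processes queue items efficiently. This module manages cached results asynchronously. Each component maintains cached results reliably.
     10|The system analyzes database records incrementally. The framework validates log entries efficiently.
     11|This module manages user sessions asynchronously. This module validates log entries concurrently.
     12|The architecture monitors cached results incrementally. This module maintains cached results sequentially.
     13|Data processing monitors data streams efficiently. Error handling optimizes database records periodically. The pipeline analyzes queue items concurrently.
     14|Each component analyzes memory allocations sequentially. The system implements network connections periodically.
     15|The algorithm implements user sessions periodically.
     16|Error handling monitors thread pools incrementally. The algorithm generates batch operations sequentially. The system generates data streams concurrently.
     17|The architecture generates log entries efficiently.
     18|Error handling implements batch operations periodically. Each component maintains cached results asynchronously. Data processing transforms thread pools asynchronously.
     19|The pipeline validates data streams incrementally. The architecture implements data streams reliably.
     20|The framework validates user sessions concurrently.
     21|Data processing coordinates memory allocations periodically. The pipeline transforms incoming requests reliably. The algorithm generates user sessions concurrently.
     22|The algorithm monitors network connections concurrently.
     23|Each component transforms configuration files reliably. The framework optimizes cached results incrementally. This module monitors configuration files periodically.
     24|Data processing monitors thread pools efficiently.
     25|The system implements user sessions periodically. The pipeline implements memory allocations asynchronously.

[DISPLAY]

                                          
                                          
                                          
                                          
                                          
                                          
                                          
                                          
                                          
                                          
━━━━━━━━┏━━━━━━━━━━━━━━━━━━━┓             
ingCanva┃ FileEditor        ┃             
────────┠───────────────────┨             
        ┃█rror handling pro▲┃             
        ┃Data processing ma█┃             
        ┃The system monitor░┃             
        ┃                  ░┃             
        ┃Each component gen░┃             
        ┃Each component gen░┃             
        ┃The system process░┃             
        ┃This module mainta░┃             


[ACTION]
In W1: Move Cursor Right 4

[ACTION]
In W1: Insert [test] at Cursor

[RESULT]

                                          
                                          
                                          
                                          
                                          
                                          
                                          
                                          
                                          
                                          
━━━━━━━━┏━━━━━━━━━━━━━━━━━━━┓             
ingCanva┃ FileEditor        ┃             
────────┠───────────────────┨             
        ┃Errotest█ handling▲┃             
        ┃Data processing ma█┃             
        ┃The system monitor░┃             
        ┃                  ░┃             
        ┃Each component gen░┃             
        ┃Each component gen░┃             
        ┃The system process░┃             
        ┃This module mainta░┃             


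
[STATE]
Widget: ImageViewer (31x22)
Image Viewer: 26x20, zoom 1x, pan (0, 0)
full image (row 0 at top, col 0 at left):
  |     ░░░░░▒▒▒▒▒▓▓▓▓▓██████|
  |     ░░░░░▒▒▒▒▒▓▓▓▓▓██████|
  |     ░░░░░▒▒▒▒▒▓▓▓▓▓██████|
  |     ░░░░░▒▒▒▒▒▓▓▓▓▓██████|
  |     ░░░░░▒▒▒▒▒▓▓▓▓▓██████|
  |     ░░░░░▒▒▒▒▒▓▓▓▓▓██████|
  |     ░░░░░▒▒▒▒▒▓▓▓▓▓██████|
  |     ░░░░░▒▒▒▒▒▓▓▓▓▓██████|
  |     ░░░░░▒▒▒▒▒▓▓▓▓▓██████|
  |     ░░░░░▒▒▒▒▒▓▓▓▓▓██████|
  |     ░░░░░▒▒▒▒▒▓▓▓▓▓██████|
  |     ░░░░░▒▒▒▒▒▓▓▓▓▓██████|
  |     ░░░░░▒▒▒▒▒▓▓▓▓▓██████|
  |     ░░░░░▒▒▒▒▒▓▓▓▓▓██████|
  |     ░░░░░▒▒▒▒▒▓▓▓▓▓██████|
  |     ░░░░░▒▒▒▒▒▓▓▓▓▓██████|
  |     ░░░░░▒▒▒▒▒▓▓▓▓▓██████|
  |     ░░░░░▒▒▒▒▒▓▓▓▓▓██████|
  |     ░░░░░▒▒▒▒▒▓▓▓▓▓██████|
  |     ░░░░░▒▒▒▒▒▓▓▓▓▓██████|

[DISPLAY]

     ░░░░░▒▒▒▒▒▓▓▓▓▓██████     
     ░░░░░▒▒▒▒▒▓▓▓▓▓██████     
     ░░░░░▒▒▒▒▒▓▓▓▓▓██████     
     ░░░░░▒▒▒▒▒▓▓▓▓▓██████     
     ░░░░░▒▒▒▒▒▓▓▓▓▓██████     
     ░░░░░▒▒▒▒▒▓▓▓▓▓██████     
     ░░░░░▒▒▒▒▒▓▓▓▓▓██████     
     ░░░░░▒▒▒▒▒▓▓▓▓▓██████     
     ░░░░░▒▒▒▒▒▓▓▓▓▓██████     
     ░░░░░▒▒▒▒▒▓▓▓▓▓██████     
     ░░░░░▒▒▒▒▒▓▓▓▓▓██████     
     ░░░░░▒▒▒▒▒▓▓▓▓▓██████     
     ░░░░░▒▒▒▒▒▓▓▓▓▓██████     
     ░░░░░▒▒▒▒▒▓▓▓▓▓██████     
     ░░░░░▒▒▒▒▒▓▓▓▓▓██████     
     ░░░░░▒▒▒▒▒▓▓▓▓▓██████     
     ░░░░░▒▒▒▒▒▓▓▓▓▓██████     
     ░░░░░▒▒▒▒▒▓▓▓▓▓██████     
     ░░░░░▒▒▒▒▒▓▓▓▓▓██████     
     ░░░░░▒▒▒▒▒▓▓▓▓▓██████     
                               
                               


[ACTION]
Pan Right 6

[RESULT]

░░░░▒▒▒▒▒▓▓▓▓▓██████           
░░░░▒▒▒▒▒▓▓▓▓▓██████           
░░░░▒▒▒▒▒▓▓▓▓▓██████           
░░░░▒▒▒▒▒▓▓▓▓▓██████           
░░░░▒▒▒▒▒▓▓▓▓▓██████           
░░░░▒▒▒▒▒▓▓▓▓▓██████           
░░░░▒▒▒▒▒▓▓▓▓▓██████           
░░░░▒▒▒▒▒▓▓▓▓▓██████           
░░░░▒▒▒▒▒▓▓▓▓▓██████           
░░░░▒▒▒▒▒▓▓▓▓▓██████           
░░░░▒▒▒▒▒▓▓▓▓▓██████           
░░░░▒▒▒▒▒▓▓▓▓▓██████           
░░░░▒▒▒▒▒▓▓▓▓▓██████           
░░░░▒▒▒▒▒▓▓▓▓▓██████           
░░░░▒▒▒▒▒▓▓▓▓▓██████           
░░░░▒▒▒▒▒▓▓▓▓▓██████           
░░░░▒▒▒▒▒▓▓▓▓▓██████           
░░░░▒▒▒▒▒▓▓▓▓▓██████           
░░░░▒▒▒▒▒▓▓▓▓▓██████           
░░░░▒▒▒▒▒▓▓▓▓▓██████           
                               
                               


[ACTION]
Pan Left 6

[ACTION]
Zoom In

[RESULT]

          ░░░░░░░░░░▒▒▒▒▒▒▒▒▒▒▓
          ░░░░░░░░░░▒▒▒▒▒▒▒▒▒▒▓
          ░░░░░░░░░░▒▒▒▒▒▒▒▒▒▒▓
          ░░░░░░░░░░▒▒▒▒▒▒▒▒▒▒▓
          ░░░░░░░░░░▒▒▒▒▒▒▒▒▒▒▓
          ░░░░░░░░░░▒▒▒▒▒▒▒▒▒▒▓
          ░░░░░░░░░░▒▒▒▒▒▒▒▒▒▒▓
          ░░░░░░░░░░▒▒▒▒▒▒▒▒▒▒▓
          ░░░░░░░░░░▒▒▒▒▒▒▒▒▒▒▓
          ░░░░░░░░░░▒▒▒▒▒▒▒▒▒▒▓
          ░░░░░░░░░░▒▒▒▒▒▒▒▒▒▒▓
          ░░░░░░░░░░▒▒▒▒▒▒▒▒▒▒▓
          ░░░░░░░░░░▒▒▒▒▒▒▒▒▒▒▓
          ░░░░░░░░░░▒▒▒▒▒▒▒▒▒▒▓
          ░░░░░░░░░░▒▒▒▒▒▒▒▒▒▒▓
          ░░░░░░░░░░▒▒▒▒▒▒▒▒▒▒▓
          ░░░░░░░░░░▒▒▒▒▒▒▒▒▒▒▓
          ░░░░░░░░░░▒▒▒▒▒▒▒▒▒▒▓
          ░░░░░░░░░░▒▒▒▒▒▒▒▒▒▒▓
          ░░░░░░░░░░▒▒▒▒▒▒▒▒▒▒▓
          ░░░░░░░░░░▒▒▒▒▒▒▒▒▒▒▓
          ░░░░░░░░░░▒▒▒▒▒▒▒▒▒▒▓


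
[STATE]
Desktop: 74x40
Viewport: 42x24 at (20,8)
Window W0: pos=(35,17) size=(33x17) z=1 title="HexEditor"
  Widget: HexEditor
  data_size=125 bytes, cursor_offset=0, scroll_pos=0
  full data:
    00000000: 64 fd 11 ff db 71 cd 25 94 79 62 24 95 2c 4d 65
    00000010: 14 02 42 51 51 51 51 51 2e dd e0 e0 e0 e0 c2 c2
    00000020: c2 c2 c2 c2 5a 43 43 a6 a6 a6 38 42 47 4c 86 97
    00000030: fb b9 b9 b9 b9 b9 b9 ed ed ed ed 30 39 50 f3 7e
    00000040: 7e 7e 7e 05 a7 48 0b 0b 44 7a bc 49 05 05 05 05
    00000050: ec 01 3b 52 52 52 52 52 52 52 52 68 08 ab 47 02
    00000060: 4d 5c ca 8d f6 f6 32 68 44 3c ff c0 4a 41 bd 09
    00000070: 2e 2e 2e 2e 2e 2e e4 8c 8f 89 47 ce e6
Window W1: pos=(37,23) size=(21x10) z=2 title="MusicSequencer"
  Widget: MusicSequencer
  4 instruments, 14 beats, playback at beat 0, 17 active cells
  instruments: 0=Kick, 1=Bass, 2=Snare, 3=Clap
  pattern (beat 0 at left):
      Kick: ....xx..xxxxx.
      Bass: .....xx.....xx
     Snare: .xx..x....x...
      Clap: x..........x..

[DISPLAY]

                                          
                                          
                                          
                                          
                                          
                                          
                                          
                                          
                                          
               ┏━━━━━━━━━━━━━━━━━━━━━━━━━━
               ┃ HexEditor                
               ┠──────────────────────────
               ┃00000000  64 fd 11 ff db 7
               ┃00000010  14 02 42 51 51 5
               ┃00000020  c2 c2 c2 c2 5a 4
               ┃0┏━━━━━━━━━━━━━━━━━━━┓b9 b
               ┃0┃ MusicSequencer    ┃a7 4
               ┃0┠───────────────────┨52 5
               ┃0┃      ▼123456789012┃f6 f
               ┃0┃  Kick····██··█████┃2e 2
               ┃ ┃  Bass·····██·····█┃    
               ┃ ┃ Snare·██··█····█··┃    
               ┃ ┃  Clap█··········█·┃    
               ┃ ┃                   ┃    


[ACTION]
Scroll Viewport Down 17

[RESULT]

                                          
               ┏━━━━━━━━━━━━━━━━━━━━━━━━━━
               ┃ HexEditor                
               ┠──────────────────────────
               ┃00000000  64 fd 11 ff db 7
               ┃00000010  14 02 42 51 51 5
               ┃00000020  c2 c2 c2 c2 5a 4
               ┃0┏━━━━━━━━━━━━━━━━━━━┓b9 b
               ┃0┃ MusicSequencer    ┃a7 4
               ┃0┠───────────────────┨52 5
               ┃0┃      ▼123456789012┃f6 f
               ┃0┃  Kick····██··█████┃2e 2
               ┃ ┃  Bass·····██·····█┃    
               ┃ ┃ Snare·██··█····█··┃    
               ┃ ┃  Clap█··········█·┃    
               ┃ ┃                   ┃    
               ┃ ┗━━━━━━━━━━━━━━━━━━━┛    
               ┗━━━━━━━━━━━━━━━━━━━━━━━━━━
                                          
                                          
                                          
                                          
                                          
                                          


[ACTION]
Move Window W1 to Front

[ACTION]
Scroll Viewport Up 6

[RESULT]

                                          
                                          
                                          
                                          
                                          
                                          
                                          
               ┏━━━━━━━━━━━━━━━━━━━━━━━━━━
               ┃ HexEditor                
               ┠──────────────────────────
               ┃00000000  64 fd 11 ff db 7
               ┃00000010  14 02 42 51 51 5
               ┃00000020  c2 c2 c2 c2 5a 4
               ┃0┏━━━━━━━━━━━━━━━━━━━┓b9 b
               ┃0┃ MusicSequencer    ┃a7 4
               ┃0┠───────────────────┨52 5
               ┃0┃      ▼123456789012┃f6 f
               ┃0┃  Kick····██··█████┃2e 2
               ┃ ┃  Bass·····██·····█┃    
               ┃ ┃ Snare·██··█····█··┃    
               ┃ ┃  Clap█··········█·┃    
               ┃ ┃                   ┃    
               ┃ ┗━━━━━━━━━━━━━━━━━━━┛    
               ┗━━━━━━━━━━━━━━━━━━━━━━━━━━


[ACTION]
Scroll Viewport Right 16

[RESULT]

                                          
                                          
                                          
                                          
                                          
                                          
                                          
   ┏━━━━━━━━━━━━━━━━━━━━━━━━━━━━━━━┓      
   ┃ HexEditor                     ┃      
   ┠───────────────────────────────┨      
   ┃00000000  64 fd 11 ff db 71 cd ┃      
   ┃00000010  14 02 42 51 51 51 51 ┃      
   ┃00000020  c2 c2 c2 c2 5a 43 43 ┃      
   ┃0┏━━━━━━━━━━━━━━━━━━━┓b9 b9 b9 ┃      
   ┃0┃ MusicSequencer    ┃a7 48 0b ┃      
   ┃0┠───────────────────┨52 52 52 ┃      
   ┃0┃      ▼123456789012┃f6 f6 32 ┃      
   ┃0┃  Kick····██··█████┃2e 2e e4 ┃      
   ┃ ┃  Bass·····██·····█┃         ┃      
   ┃ ┃ Snare·██··█····█··┃         ┃      
   ┃ ┃  Clap█··········█·┃         ┃      
   ┃ ┃                   ┃         ┃      
   ┃ ┗━━━━━━━━━━━━━━━━━━━┛         ┃      
   ┗━━━━━━━━━━━━━━━━━━━━━━━━━━━━━━━┛      
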